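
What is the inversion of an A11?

First reduce the compound augmented eleventh to its simple form, an augmented fourth.
The rule of nine gives the new number: 9 − 4 = 5, so a fourth becomes a fifth.
And augmented becomes diminished under inversion, so we get a diminished fifth.

diminished fifth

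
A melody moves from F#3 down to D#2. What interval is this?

m10

Descending from F#3 to D#2 is the same interval as ascending D#2 to F#3.
D to F spans three letter names (D-E-F), plus an octave, so the interval is some kind of tenth.
A major tenth would be 16 semitones, but D#2 to F#3 is 15 — one semitone narrower, making it a minor tenth.
(Equivalently, a compound minor third: a minor third plus an octave.)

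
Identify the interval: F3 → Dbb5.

diminished thirteenth

F to D spans six letter names (F-G-A-B-C-D), plus an octave, so the interval is some kind of thirteenth.
F3 to Dbb5 spans 19 semitones — two semitones narrower than the major thirteenth (21) — giving a diminished thirteenth.
(Equivalently, a compound diminished sixth: a diminished sixth plus an octave.)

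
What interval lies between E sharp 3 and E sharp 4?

P8

E to E is the same letter name, plus an octave — that makes it an octave of some quality.
E#3 to E#4 is 12 semitones, matching the perfect octave exactly, so the quality is perfect.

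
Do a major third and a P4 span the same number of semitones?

No

A major third is 4 semitones but a perfect fourth is 5 semitones — different sizes.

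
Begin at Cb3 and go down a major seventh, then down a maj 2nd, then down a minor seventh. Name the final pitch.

A major seventh down from Cb3 is Dbb2.
Down a major second from Dbb2: Cbb2 (2 semitones down).
Cbb2 down a minor seventh → Dbb1 (10 semitones).

Dbb1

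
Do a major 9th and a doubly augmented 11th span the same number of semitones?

No

A major ninth is 14 semitones but a doubly augmented eleventh is 19 semitones — different sizes.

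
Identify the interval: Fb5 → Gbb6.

F to G spans two letter names (F-G), plus an octave — that makes it a ninth of some quality.
At 13 semitones, Fb5→Gbb6 falls one short of a major ninth: minor.
(Equivalently, a compound minor second: a minor second plus an octave.)

m9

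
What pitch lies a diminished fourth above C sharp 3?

Counting four letter names up from C lands on F.
Moving 4 semitones up from C#3 (the size of a diminished fourth) reaches F3.

F 3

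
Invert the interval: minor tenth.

M6

First reduce the compound minor tenth to its simple form, a minor third.
Inverted interval numbers add to nine, so a third pairs with a sixth (3 + 6 = 9).
And minor becomes major under inversion, so we get a major sixth.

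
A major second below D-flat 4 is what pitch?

The second takes the letter from D down to C.
A major second is 2 semitones; 2 semitones down from Db4 gives Cb4.

C-flat 4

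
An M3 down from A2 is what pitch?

F2

The third takes the letter from A down to F.
Moving 4 semitones down from A2 (the size of a major third) reaches F2.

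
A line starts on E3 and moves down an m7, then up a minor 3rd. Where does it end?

A2

Down a minor seventh from E3: F#2 (10 semitones down).
F#2 up a minor third → A2 (3 semitones).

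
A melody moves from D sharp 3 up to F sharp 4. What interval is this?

D to F spans three letter names (D-E-F), plus an octave, so the interval is some kind of tenth.
A major tenth would be 16 semitones, but D#3 to F#4 is 15 — one semitone narrower, making it a minor tenth.
(Equivalently, a compound minor third: a minor third plus an octave.)

minor tenth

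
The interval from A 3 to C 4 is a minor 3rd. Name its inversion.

major 6th

Interval numbers invert to sum to nine: 3 + 6 = 9, so a third inverts to a sixth.
And minor becomes major under inversion, so we get a major sixth.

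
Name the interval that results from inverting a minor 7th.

M2

The rule of nine gives the new number: 9 − 7 = 2, so a seventh becomes a second.
And minor becomes major under inversion, so we get a major second.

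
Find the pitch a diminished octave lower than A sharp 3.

For an octave the letter name doesn't change: still A, an octave down.
A diminished octave spans 11 semitones, so from A#3 the target pitch is A##2.

A double-sharp 2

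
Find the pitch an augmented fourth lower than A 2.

The fourth takes the letter from A down to E.
An augmented fourth spans 6 semitones, so from A2 the target pitch is Eb2.

E-flat 2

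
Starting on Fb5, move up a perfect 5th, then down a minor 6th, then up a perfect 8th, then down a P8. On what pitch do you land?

A perfect fifth up from Fb5 is Cb6.
Cb6 down a minor sixth → Eb5 (8 semitones).
Eb5 up a perfect octave → Eb6 (12 semitones).
Down a perfect octave from Eb6: Eb5 (12 semitones down).

Eb5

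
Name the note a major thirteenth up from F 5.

Counting six letter names plus an octave up from F lands on D.
A major thirteenth is 21 semitones; 21 semitones up from F5 gives D7.

D 7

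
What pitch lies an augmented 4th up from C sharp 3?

F double-sharp 3

Counting four letter names up from C lands on F.
Moving 6 semitones up from C#3 (the size of an augmented fourth) reaches F##3.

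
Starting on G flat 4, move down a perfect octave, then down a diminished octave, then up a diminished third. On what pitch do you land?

B double-flat 2

Down a perfect octave from Gb4: Gb3 (12 semitones down).
Down a diminished octave from Gb3: G2 (11 semitones down).
G2 up a diminished third → Bbb2 (2 semitones).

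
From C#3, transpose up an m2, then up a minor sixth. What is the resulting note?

Up a minor second from C#3: D3 (1 semitone up).
Up a minor sixth from D3: Bb3 (8 semitones up).

Bb3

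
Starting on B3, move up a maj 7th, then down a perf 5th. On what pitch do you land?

Up a major seventh from B3: A#4 (11 semitones up).
Down a perfect fifth from A#4: D#4 (7 semitones down).

D#4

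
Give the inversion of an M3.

Interval numbers invert to sum to nine: 3 + 6 = 9, so a third inverts to a sixth.
The quality also flips — major becomes minor — giving a minor sixth.

minor sixth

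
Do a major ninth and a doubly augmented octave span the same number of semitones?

Both span 14 semitones: a major ninth and a doubly augmented octave are the same chromatic distance.

Yes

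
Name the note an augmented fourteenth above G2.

F##4

Counting seven letter names plus an octave up from G lands on F.
Moving 24 semitones up from G2 (the size of an augmented fourteenth) reaches F##4.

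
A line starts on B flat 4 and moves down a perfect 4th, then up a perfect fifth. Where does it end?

Down a perfect fourth from Bb4: F4 (5 semitones down).
Up a perfect fifth from F4: C5 (7 semitones up).

C 5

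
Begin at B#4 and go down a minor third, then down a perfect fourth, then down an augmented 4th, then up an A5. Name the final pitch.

E##4

Down a minor third from B#4: G##4 (3 semitones down).
G##4 down a perfect fourth → D##4 (5 semitones).
An augmented fourth down from D##4 is A#3.
Up an augmented fifth from A#3: E##4 (8 semitones up).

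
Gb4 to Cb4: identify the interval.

Descending from Gb4 to Cb4 is the same interval as ascending Cb4 to Gb4.
C to G spans five letter names (C-D-E-F-G): a fifth.
Cb4 to Gb4 is 7 semitones, matching the perfect fifth exactly, so the quality is perfect.

perfect fifth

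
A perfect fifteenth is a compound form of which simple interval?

perfect 8th

Each octave removed subtracts seven from the number: 15 − 7 = 8.
So a perfect fifteenth is an octave plus a perfect octave. The quality is unchanged.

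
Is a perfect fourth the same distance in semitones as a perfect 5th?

No

5 semitones (perfect fourth) vs 7 semitones (perfect fifth): not equal.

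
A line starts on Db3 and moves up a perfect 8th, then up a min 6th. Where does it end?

Bbb4

Db3 up a perfect octave → Db4 (12 semitones).
A minor sixth up from Db4 is Bbb4.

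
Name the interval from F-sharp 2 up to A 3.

F to A spans three letter names (F-G-A), plus an octave: a tenth.
At 15 semitones, F#2→A3 falls one short of a major tenth: minor.
(Equivalently, a compound minor third: a minor third plus an octave.)

minor tenth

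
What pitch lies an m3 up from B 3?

Three letter names up from B: D.
Moving 3 semitones up from B3 (the size of a minor third) reaches D4.

D 4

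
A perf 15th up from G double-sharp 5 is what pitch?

G double-sharp 7

For a fifteenth the letter name doesn't change: still G, two octaves up.
A perfect fifteenth is 24 semitones; 24 semitones up from G##5 gives G##7.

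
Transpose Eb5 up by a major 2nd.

Two letter names up from E: F.
Moving 2 semitones up from Eb5 (the size of a major second) reaches F5.

F5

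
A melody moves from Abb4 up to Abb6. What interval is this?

A to A is the same letter name, plus 2 octaves — that makes it a fifteenth of some quality.
The perfect fifteenth spans 24 semitones, and Abb4 to Abb6 is exactly 24 semitones — so this is a perfect fifteenth.
(Equivalently, a compound perfect octave: a perfect octave plus an octave.)

perfect fifteenth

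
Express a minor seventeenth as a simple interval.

minor 3rd

Take out 2 octaves (14 from the number): 17 − 14 = 3.
Quality carries through unchanged, so the simple form is a minor third.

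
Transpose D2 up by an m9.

Eb3

Two letters up from D (plus an octave) reaches E.
A minor ninth spans 13 semitones, so from D2 the target pitch is Eb3.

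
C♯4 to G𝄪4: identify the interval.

C to G spans five letter names (C-D-E-F-G): a fifth.
The perfect fifth is 7 semitones; here we have 8, one semitone wider: augmented.

augmented 5th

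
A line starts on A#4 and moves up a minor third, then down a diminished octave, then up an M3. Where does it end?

A minor third up from A#4 is C#5.
Down a diminished octave from C#5: C##4 (11 semitones down).
C##4 up a major third → E##4 (4 semitones).

E##4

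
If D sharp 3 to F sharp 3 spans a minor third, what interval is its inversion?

major sixth

Inverted interval numbers add to nine, so a third pairs with a sixth (3 + 6 = 9).
Quality inverts too: minor becomes major. That makes the inversion a major sixth.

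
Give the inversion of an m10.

major sixth

First reduce the compound minor tenth to its simple form, a minor third.
Interval numbers invert to sum to nine: 3 + 6 = 9, so a third inverts to a sixth.
The quality also flips — minor becomes major — giving a major sixth.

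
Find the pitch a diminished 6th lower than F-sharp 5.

A-double-sharp 4

The sixth takes the letter from F down to A.
A diminished sixth spans 7 semitones, so from F#5 the target pitch is A##4.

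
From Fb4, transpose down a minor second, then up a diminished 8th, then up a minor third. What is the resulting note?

Fb4 down a minor second → Eb4 (1 semitone).
Eb4 up a diminished octave → Ebb5 (11 semitones).
Ebb5 up a minor third → Gbb5 (3 semitones).

Gbb5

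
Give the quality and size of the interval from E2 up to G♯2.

E to G spans three letter names (E-F-G) — that makes it a third of some quality.
The major third spans 4 semitones, and E2 to G#2 is exactly 4 semitones — so this is a major third.

major third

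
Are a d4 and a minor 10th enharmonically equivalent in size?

A diminished fourth is 4 semitones but a minor tenth is 15 semitones — different sizes.

No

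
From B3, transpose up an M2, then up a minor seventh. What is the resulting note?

B4

Up a major second from B3: C#4 (2 semitones up).
C#4 up a minor seventh → B4 (10 semitones).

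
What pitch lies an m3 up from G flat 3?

Three letter names up from G: B.
Moving 3 semitones up from Gb3 (the size of a minor third) reaches Bbb3.

B double-flat 3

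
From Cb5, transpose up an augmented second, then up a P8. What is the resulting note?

D6

Cb5 up an augmented second → D5 (3 semitones).
Up a perfect octave from D5: D6 (12 semitones up).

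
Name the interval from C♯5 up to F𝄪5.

C to F spans four letter names (C-D-E-F), so the interval is some kind of fourth.
C#5 to F##5 spans 6 semitones — one semitone wider than the perfect fourth (5) — giving an augmented fourth.

augmented fourth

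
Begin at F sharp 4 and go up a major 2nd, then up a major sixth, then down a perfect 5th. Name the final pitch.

Up a major second from F#4: G#4 (2 semitones up).
A major sixth up from G#4 is E#5.
Down a perfect fifth from E#5: A#4 (7 semitones down).

A sharp 4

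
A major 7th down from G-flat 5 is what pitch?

A-double-flat 4

Counting seven letter names down from G lands on A.
A major seventh is 11 semitones; 11 semitones down from Gb5 gives Abb4.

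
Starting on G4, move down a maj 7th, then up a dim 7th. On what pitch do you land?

G4 down a major seventh → Ab3 (11 semitones).
Ab3 up a diminished seventh → Gbb4 (9 semitones).

Gbb4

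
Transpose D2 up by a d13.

Six letters up from D (plus an octave) reaches B.
A diminished thirteenth is 19 semitones; 19 semitones up from D2 gives Bbb3.

Bbb3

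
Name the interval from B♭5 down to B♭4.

perfect octave

Descending from Bb5 to Bb4 is the same interval as ascending Bb4 to Bb5.
B to B is the same letter name, plus an octave: an octave.
The perfect octave spans 12 semitones, and Bb4 to Bb5 is exactly 12 semitones — so this is a perfect octave.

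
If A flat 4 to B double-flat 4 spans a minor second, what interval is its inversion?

Interval numbers invert to sum to nine: 2 + 7 = 9, so a second inverts to a seventh.
And minor becomes major under inversion, so we get a major seventh.

major 7th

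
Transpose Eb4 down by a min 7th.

Seven letter names down from E: F.
A minor seventh is 10 semitones; 10 semitones down from Eb4 gives F3.

F3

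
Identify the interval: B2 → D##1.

d13

Descending from B2 to D##1 is the same interval as ascending D##1 to B2.
D to B spans six letter names (D-E-F-G-A-B), plus an octave: a thirteenth.
The major thirteenth is 21 semitones; here we have 19, two semitones narrower: diminished.
(Equivalently, a compound diminished sixth: a diminished sixth plus an octave.)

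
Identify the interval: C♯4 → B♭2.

augmented 9th

Descending from C#4 to Bb2 is the same interval as ascending Bb2 to C#4.
B to C spans two letter names (B-C), plus an octave, so the interval is some kind of ninth.
Bb2 to C#4 spans 15 semitones — one semitone wider than the major ninth (14) — giving an augmented ninth.
(Equivalently, a compound augmented second: an augmented second plus an octave.)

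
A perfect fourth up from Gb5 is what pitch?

Cb6

Counting four letter names up from G lands on C.
A perfect fourth spans 5 semitones, so from Gb5 the target pitch is Cb6.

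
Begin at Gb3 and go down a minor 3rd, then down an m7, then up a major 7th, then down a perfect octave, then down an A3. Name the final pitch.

Cb2

Down a minor third from Gb3: Eb3 (3 semitones down).
Eb3 down a minor seventh → F2 (10 semitones).
Up a major seventh from F2: E3 (11 semitones up).
Down a perfect octave from E3: E2 (12 semitones down).
An augmented third down from E2 is Cb2.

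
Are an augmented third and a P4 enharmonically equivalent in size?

An augmented third = 5 semitones = a perfect fourth; enharmonically equal.

Yes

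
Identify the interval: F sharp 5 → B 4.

P5

Descending from F#5 to B4 is the same interval as ascending B4 to F#5.
B to F spans five letter names (B-C-D-E-F): a fifth.
Counting semitones, B4→F#5 is 7, which is the perfect fifth.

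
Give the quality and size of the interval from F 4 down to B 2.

d12

Descending from F4 to B2 is the same interval as ascending B2 to F4.
B to F spans five letter names (B-C-D-E-F), plus an octave: a twelfth.
The perfect twelfth is 19 semitones; here we have 18, one semitone narrower: diminished.
(Equivalently, a compound diminished fifth: a diminished fifth plus an octave.)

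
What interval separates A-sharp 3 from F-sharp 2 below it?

major tenth

Descending from A#3 to F#2 is the same interval as ascending F#2 to A#3.
F to A spans three letter names (F-G-A), plus an octave — that makes it a tenth of some quality.
Counting semitones, F#2→A#3 is 16, which is the major tenth.
(Equivalently, a compound major third: a major third plus an octave.)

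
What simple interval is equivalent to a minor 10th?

minor 3rd

Each octave removed subtracts seven from the number: 10 − 7 = 3.
So a minor tenth is an octave plus a minor third. The quality is unchanged.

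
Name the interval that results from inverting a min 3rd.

M6

Inverted interval numbers add to nine, so a third pairs with a sixth (3 + 6 = 9).
And minor becomes major under inversion, so we get a major sixth.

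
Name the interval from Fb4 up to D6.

augmented 13th

F to D spans six letter names (F-G-A-B-C-D), plus an octave, so the interval is some kind of thirteenth.
The major thirteenth is 21 semitones; here we have 22, one semitone wider: augmented.
(Equivalently, a compound augmented sixth: an augmented sixth plus an octave.)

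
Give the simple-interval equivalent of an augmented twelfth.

augmented fifth

Take out an octave (7 from the number): 12 − 7 = 5.
So an augmented twelfth is an octave plus an augmented fifth. The quality is unchanged.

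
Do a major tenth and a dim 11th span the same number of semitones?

Yes

Both span 16 semitones: a major tenth and a diminished eleventh are the same chromatic distance.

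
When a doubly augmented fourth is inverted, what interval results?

doubly diminished fifth

Inverted interval numbers add to nine, so a fourth pairs with a fifth (4 + 5 = 9).
The quality also flips — doubly augmented becomes doubly diminished — giving a doubly diminished fifth.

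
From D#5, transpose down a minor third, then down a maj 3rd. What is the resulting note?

G#4

Down a minor third from D#5: B#4 (3 semitones down).
A major third down from B#4 is G#4.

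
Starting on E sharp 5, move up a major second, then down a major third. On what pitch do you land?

D sharp 5

E#5 up a major second → F##5 (2 semitones).
Down a major third from F##5: D#5 (4 semitones down).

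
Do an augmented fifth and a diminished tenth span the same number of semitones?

No

8 semitones (augmented fifth) vs 14 semitones (diminished tenth): not equal.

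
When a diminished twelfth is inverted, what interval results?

First reduce the compound diminished twelfth to its simple form, a diminished fifth.
Interval numbers invert to sum to nine: 5 + 4 = 9, so a fifth inverts to a fourth.
Quality inverts too: diminished becomes augmented. That makes the inversion an augmented fourth.

A4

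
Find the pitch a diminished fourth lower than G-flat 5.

D 5

Counting four letter names down from G lands on D.
Moving 4 semitones down from Gb5 (the size of a diminished fourth) reaches D5.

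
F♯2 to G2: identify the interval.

m2

F to G spans two letter names (F-G): a second.
A major second would be 2 semitones, but F#2 to G2 is 1 — one semitone narrower, making it a minor second.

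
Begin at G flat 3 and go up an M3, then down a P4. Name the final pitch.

Gb3 up a major third → Bb3 (4 semitones).
Down a perfect fourth from Bb3: F3 (5 semitones down).

F 3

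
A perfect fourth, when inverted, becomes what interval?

perfect 5th

Inverted interval numbers add to nine, so a fourth pairs with a fifth (4 + 5 = 9).
Quality inverts too: perfect stays perfect. That makes the inversion a perfect fifth.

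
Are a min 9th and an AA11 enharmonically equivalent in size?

A minor ninth is 13 semitones but a doubly augmented eleventh is 19 semitones — different sizes.

No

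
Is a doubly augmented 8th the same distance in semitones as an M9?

Yes

A doubly augmented octave spans 14 semitones, and a major ninth also spans 14 semitones — they're enharmonic.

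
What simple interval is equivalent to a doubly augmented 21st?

Subtracting seven from the interval number removes an octave: 21 − 14 = 7.
That makes a doubly augmented twenty-first a compound doubly augmented seventh — 2 octaves plus a doubly augmented seventh.

AA7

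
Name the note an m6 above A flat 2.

The sixth takes the letter from A up to F.
A minor sixth spans 8 semitones, so from Ab2 the target pitch is Fb3.

F flat 3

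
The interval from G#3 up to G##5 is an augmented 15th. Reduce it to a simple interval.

augmented 8th

Subtracting seven from the interval number removes an octave: 15 − 7 = 8.
Quality carries through unchanged, so the simple form is an augmented octave.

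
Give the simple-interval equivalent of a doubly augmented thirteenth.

Take out an octave (7 from the number): 13 − 7 = 6.
That makes a doubly augmented thirteenth a compound doubly augmented sixth — an octave plus a doubly augmented sixth.

doubly augmented sixth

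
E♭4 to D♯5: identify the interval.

E to D spans seven letter names (E-F-G-A-B-C-D), so the interval is some kind of seventh.
A major seventh would be 11 semitones; Eb4 to D#5 is 12, one semitone wider, so the interval is augmented.

augmented seventh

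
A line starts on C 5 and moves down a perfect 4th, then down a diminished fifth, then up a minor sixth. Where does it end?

A 4

C5 down a perfect fourth → G4 (5 semitones).
A diminished fifth down from G4 is C#4.
C#4 up a minor sixth → A4 (8 semitones).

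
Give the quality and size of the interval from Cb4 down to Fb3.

P5

Descending from Cb4 to Fb3 is the same interval as ascending Fb3 to Cb4.
F to C spans five letter names (F-G-A-B-C) — that makes it a fifth of some quality.
Fb3 to Cb4 is 7 semitones, matching the perfect fifth exactly, so the quality is perfect.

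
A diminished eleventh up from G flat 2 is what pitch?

Counting four letter names plus an octave up from G lands on C.
A diminished eleventh is 16 semitones; 16 semitones up from Gb2 gives Cbb4.

C double-flat 4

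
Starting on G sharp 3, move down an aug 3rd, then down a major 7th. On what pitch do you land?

G#3 down an augmented third → Eb3 (5 semitones).
Eb3 down a major seventh → Fb2 (11 semitones).

F flat 2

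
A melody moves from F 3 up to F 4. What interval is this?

F to F is the same letter name, plus an octave, so the interval is some kind of octave.
F3 to F4 is 12 semitones, matching the perfect octave exactly, so the quality is perfect.

perfect octave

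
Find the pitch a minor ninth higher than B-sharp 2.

C-sharp 4

Two letters up from B (plus an octave) reaches C.
Moving 13 semitones up from B#2 (the size of a minor ninth) reaches C#4.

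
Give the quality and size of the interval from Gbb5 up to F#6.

doubly augmented 7th

G to F spans seven letter names (G-A-B-C-D-E-F) — that makes it a seventh of some quality.
A major seventh would be 11 semitones; Gbb5 to F#6 is 13, two semitones wider, so the interval is doubly augmented.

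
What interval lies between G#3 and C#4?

perfect fourth

G to C spans four letter names (G-A-B-C): a fourth.
G#3 to C#4 is 5 semitones, matching the perfect fourth exactly, so the quality is perfect.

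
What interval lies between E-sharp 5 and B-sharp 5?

perfect 5th

E to B spans five letter names (E-F-G-A-B), so the interval is some kind of fifth.
The perfect fifth spans 7 semitones, and E#5 to B#5 is exactly 7 semitones — so this is a perfect fifth.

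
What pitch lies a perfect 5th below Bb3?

Eb3

Counting five letter names down from B lands on E.
A perfect fifth is 7 semitones; 7 semitones down from Bb3 gives Eb3.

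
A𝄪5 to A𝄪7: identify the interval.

perfect fifteenth

A to A is the same letter name, plus 2 octaves: a fifteenth.
A##5 to A##7 is 24 semitones, matching the perfect fifteenth exactly, so the quality is perfect.
(Equivalently, a compound perfect octave: a perfect octave plus an octave.)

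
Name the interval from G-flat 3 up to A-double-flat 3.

minor second

G to A spans two letter names (G-A) — that makes it a second of some quality.
A major second would be 2 semitones, but Gb3 to Abb3 is 1 — one semitone narrower, making it a minor second.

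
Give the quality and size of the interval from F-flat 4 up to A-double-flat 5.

F to A spans three letter names (F-G-A), plus an octave: a tenth.
At 15 semitones, Fb4→Abb5 falls one short of a major tenth: minor.
(Equivalently, a compound minor third: a minor third plus an octave.)

minor tenth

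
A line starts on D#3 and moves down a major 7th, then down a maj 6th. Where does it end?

D#3 down a major seventh → E2 (11 semitones).
E2 down a major sixth → G1 (9 semitones).

G1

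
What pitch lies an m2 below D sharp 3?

Counting two letter names down from D lands on C.
A minor second is 1 semitone; 1 semitone down from D#3 gives C##3.

C double-sharp 3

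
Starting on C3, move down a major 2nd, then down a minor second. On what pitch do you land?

C3 down a major second → Bb2 (2 semitones).
A minor second down from Bb2 is A2.

A2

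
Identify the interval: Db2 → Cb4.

D to C spans seven letter names (D-E-F-G-A-B-C), plus an octave — that makes it a fourteenth of some quality.
At 22 semitones, Db2→Cb4 falls one short of a major fourteenth: minor.
(Equivalently, a compound minor seventh: a minor seventh plus an octave.)

minor 14th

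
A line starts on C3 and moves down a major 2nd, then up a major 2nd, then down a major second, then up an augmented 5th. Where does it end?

A major second down from C3 is Bb2.
Bb2 up a major second → C3 (2 semitones).
C3 down a major second → Bb2 (2 semitones).
An augmented fifth up from Bb2 is F#3.

F#3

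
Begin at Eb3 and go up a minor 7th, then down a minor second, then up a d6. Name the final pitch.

Abb4

Eb3 up a minor seventh → Db4 (10 semitones).
Db4 down a minor second → C4 (1 semitone).
C4 up a diminished sixth → Abb4 (7 semitones).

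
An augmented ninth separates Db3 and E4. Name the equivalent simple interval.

Take out an octave (7 from the number): 9 − 7 = 2.
So an augmented ninth is an octave plus an augmented second. The quality is unchanged.

augmented second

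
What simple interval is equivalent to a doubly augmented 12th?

Take out an octave (7 from the number): 12 − 7 = 5.
So a doubly augmented twelfth is an octave plus a doubly augmented fifth. The quality is unchanged.

AA5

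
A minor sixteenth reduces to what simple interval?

Subtracting seven from the interval number removes an octave: 16 − 14 = 2.
So a minor sixteenth is 2 octaves plus a minor second. The quality is unchanged.

minor second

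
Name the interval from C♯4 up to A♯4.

M6

C to A spans six letter names (C-D-E-F-G-A): a sixth.
The major sixth spans 9 semitones, and C#4 to A#4 is exactly 9 semitones — so this is a major sixth.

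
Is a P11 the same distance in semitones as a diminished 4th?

No

17 semitones (perfect eleventh) vs 4 semitones (diminished fourth): not equal.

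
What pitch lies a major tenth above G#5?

Counting three letter names plus an octave up from G lands on B.
Moving 16 semitones up from G#5 (the size of a major tenth) reaches B#6.

B#6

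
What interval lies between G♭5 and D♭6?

perfect fifth

G to D spans five letter names (G-A-B-C-D) — that makes it a fifth of some quality.
The perfect fifth spans 7 semitones, and Gb5 to Db6 is exactly 7 semitones — so this is a perfect fifth.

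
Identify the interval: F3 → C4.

F to C spans five letter names (F-G-A-B-C): a fifth.
Counting semitones, F3→C4 is 7, which is the perfect fifth.

P5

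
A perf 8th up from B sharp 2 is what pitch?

For an octave the letter name doesn't change: still B, an octave up.
A perfect octave spans 12 semitones, so from B#2 the target pitch is B#3.

B sharp 3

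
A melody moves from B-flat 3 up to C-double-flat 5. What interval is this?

B to C spans two letter names (B-C), plus an octave, so the interval is some kind of ninth.
A major ninth would be 14 semitones; Bb3 to Cbb5 is 12, two semitones narrower, so the interval is diminished.

d9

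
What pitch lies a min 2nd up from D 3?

The second takes the letter from D up to E.
Moving 1 semitone up from D3 (the size of a minor second) reaches Eb3.

E-flat 3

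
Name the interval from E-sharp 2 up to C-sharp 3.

E to C spans six letter names (E-F-G-A-B-C): a sixth.
A major sixth would be 9 semitones, but E#2 to C#3 is 8 — one semitone narrower, making it a minor sixth.

minor sixth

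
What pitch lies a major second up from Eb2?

Two letter names up from E: F.
A major second is 2 semitones; 2 semitones up from Eb2 gives F2.

F2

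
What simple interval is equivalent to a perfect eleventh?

perfect 4th

Take out an octave (7 from the number): 11 − 7 = 4.
That makes a perfect eleventh a compound perfect fourth — an octave plus a perfect fourth.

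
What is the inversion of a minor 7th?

Interval numbers invert to sum to nine: 7 + 2 = 9, so a seventh inverts to a second.
Quality inverts too: minor becomes major. That makes the inversion a major second.

M2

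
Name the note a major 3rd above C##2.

E##2

The third takes the letter from C up to E.
Moving 4 semitones up from C##2 (the size of a major third) reaches E##2.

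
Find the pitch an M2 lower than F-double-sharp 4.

Counting two letter names down from F lands on E.
Moving 2 semitones down from F##4 (the size of a major second) reaches E#4.

E-sharp 4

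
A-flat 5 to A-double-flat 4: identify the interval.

A8

Descending from Ab5 to Abb4 is the same interval as ascending Abb4 to Ab5.
A to A is the same letter name, plus an octave, so the interval is some kind of octave.
The perfect octave is 12 semitones; here we have 13, one semitone wider: augmented.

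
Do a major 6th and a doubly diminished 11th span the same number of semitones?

No

A major sixth spans 9 semitones; a doubly diminished eleventh spans 15 semitones. They differ by 6.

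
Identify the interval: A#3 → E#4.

perfect fifth

A to E spans five letter names (A-B-C-D-E), so the interval is some kind of fifth.
Counting semitones, A#3→E#4 is 7, which is the perfect fifth.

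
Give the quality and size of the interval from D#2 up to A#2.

D to A spans five letter names (D-E-F-G-A) — that makes it a fifth of some quality.
D#2 to A#2 is 7 semitones, matching the perfect fifth exactly, so the quality is perfect.

P5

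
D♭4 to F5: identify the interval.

M10

D to F spans three letter names (D-E-F), plus an octave: a tenth.
Counting semitones, Db4→F5 is 16, which is the major tenth.
(Equivalently, a compound major third: a major third plus an octave.)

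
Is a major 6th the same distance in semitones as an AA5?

Both span 9 semitones: a major sixth and a doubly augmented fifth are the same chromatic distance.

Yes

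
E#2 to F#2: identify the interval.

E to F spans two letter names (E-F) — that makes it a second of some quality.
At 1 semitone, E#2→F#2 falls one short of a major second: minor.

m2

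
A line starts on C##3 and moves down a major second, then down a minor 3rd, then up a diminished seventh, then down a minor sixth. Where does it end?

A#2

Down a major second from C##3: B#2 (2 semitones down).
Down a minor third from B#2: G##2 (3 semitones down).
A diminished seventh up from G##2 is F#3.
A minor sixth down from F#3 is A#2.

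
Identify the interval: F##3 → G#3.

minor second

F to G spans two letter names (F-G): a second.
A major second would be 2 semitones, but F##3 to G#3 is 1 — one semitone narrower, making it a minor second.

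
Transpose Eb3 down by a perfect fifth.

The fifth takes the letter from E down to A.
Moving 7 semitones down from Eb3 (the size of a perfect fifth) reaches Ab2.

Ab2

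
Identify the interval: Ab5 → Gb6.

A to G spans seven letter names (A-B-C-D-E-F-G), so the interval is some kind of seventh.
At 10 semitones, Ab5→Gb6 falls one short of a major seventh: minor.

minor 7th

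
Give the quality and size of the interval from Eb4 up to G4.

E to G spans three letter names (E-F-G): a third.
Counting semitones, Eb4→G4 is 4, which is the major third.

major third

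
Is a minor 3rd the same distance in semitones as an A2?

Both span 3 semitones: a minor third and an augmented second are the same chromatic distance.

Yes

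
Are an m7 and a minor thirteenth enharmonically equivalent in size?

A minor seventh spans 10 semitones; a minor thirteenth spans 20 semitones. They differ by 10.

No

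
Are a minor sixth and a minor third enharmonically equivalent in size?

No

A minor sixth is 8 semitones but a minor third is 3 semitones — different sizes.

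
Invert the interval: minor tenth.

major 6th

First reduce the compound minor tenth to its simple form, a minor third.
Interval numbers invert to sum to nine: 3 + 6 = 9, so a third inverts to a sixth.
And minor becomes major under inversion, so we get a major sixth.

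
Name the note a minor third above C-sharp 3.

Counting three letter names up from C lands on E.
Moving 3 semitones up from C#3 (the size of a minor third) reaches E3.

E 3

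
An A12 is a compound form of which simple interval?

Take out an octave (7 from the number): 12 − 7 = 5.
That makes an augmented twelfth a compound augmented fifth — an octave plus an augmented fifth.

A5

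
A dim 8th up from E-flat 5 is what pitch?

An octave keeps the letter name E, an octave up from E.
Moving 11 semitones up from Eb5 (the size of a diminished octave) reaches Ebb6.

E-double-flat 6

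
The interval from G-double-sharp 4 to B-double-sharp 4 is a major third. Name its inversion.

minor sixth

Inverted interval numbers add to nine, so a third pairs with a sixth (3 + 6 = 9).
And major becomes minor under inversion, so we get a minor sixth.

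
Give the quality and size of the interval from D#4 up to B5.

D to B spans six letter names (D-E-F-G-A-B), plus an octave, so the interval is some kind of thirteenth.
A major thirteenth would be 21 semitones, but D#4 to B5 is 20 — one semitone narrower, making it a minor thirteenth.
(Equivalently, a compound minor sixth: a minor sixth plus an octave.)

minor thirteenth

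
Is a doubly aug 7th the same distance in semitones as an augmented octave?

A doubly augmented seventh spans 13 semitones, and an augmented octave also spans 13 semitones — they're enharmonic.

Yes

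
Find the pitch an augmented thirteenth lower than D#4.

F2

Six letters down from D (plus an octave) reaches F.
Moving 22 semitones down from D#4 (the size of an augmented thirteenth) reaches F2.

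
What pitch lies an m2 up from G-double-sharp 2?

A-sharp 2

Counting two letter names up from G lands on A.
Moving 1 semitone up from G##2 (the size of a minor second) reaches A#2.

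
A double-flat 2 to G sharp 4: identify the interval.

doubly augmented 14th

A to G spans seven letter names (A-B-C-D-E-F-G), plus an octave — that makes it a fourteenth of some quality.
Abb2 to G#4 spans 25 semitones — two semitones wider than the major fourteenth (23) — giving a doubly augmented fourteenth.
(Equivalently, a compound doubly augmented seventh: a doubly augmented seventh plus an octave.)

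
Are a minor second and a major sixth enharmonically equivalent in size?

No

A minor second spans 1 semitone; a major sixth spans 9 semitones. They differ by 8.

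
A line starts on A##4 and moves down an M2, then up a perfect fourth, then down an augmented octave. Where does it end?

Down a major second from A##4: G##4 (2 semitones down).
A perfect fourth up from G##4 is C##5.
An augmented octave down from C##5 is C#4.

C#4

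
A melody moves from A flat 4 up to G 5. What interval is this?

A to G spans seven letter names (A-B-C-D-E-F-G): a seventh.
Ab4 to G5 is 11 semitones, matching the major seventh exactly, so the quality is major.

major seventh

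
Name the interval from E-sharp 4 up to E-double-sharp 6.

augmented 15th

E to E is the same letter name, plus 2 octaves, so the interval is some kind of fifteenth.
The perfect fifteenth is 24 semitones; here we have 25, one semitone wider: augmented.
(Equivalently, a compound augmented octave: an augmented octave plus an octave.)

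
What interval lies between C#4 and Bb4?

C to B spans seven letter names (C-D-E-F-G-A-B): a seventh.
The major seventh is 11 semitones; here we have 9, two semitones narrower: diminished.

d7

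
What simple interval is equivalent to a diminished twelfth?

diminished fifth

Take out an octave (7 from the number): 12 − 7 = 5.
Quality carries through unchanged, so the simple form is a diminished fifth.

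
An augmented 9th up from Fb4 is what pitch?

G5

Two letters up from F (plus an octave) reaches G.
An augmented ninth is 15 semitones; 15 semitones up from Fb4 gives G5.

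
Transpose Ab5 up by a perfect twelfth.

Eb7

The twelfth's letter: A up five letter names plus an octave → E.
A perfect twelfth is 19 semitones; 19 semitones up from Ab5 gives Eb7.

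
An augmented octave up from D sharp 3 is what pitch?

D double-sharp 4

For an octave the letter name doesn't change: still D, an octave up.
An augmented octave spans 13 semitones, so from D#3 the target pitch is D##4.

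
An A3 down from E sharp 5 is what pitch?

Three letter names down from E: C.
Moving 5 semitones down from E#5 (the size of an augmented third) reaches C5.

C 5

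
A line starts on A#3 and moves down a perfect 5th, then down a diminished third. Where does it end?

A perfect fifth down from A#3 is D#3.
A diminished third down from D#3 is B##2.

B##2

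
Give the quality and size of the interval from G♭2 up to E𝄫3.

minor sixth

G to E spans six letter names (G-A-B-C-D-E): a sixth.
At 8 semitones, Gb2→Ebb3 falls one short of a major sixth: minor.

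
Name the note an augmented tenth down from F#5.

Db4

Three letters down from F (plus an octave) reaches D.
Moving 17 semitones down from F#5 (the size of an augmented tenth) reaches Db4.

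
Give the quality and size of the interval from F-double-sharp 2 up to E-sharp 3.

minor 7th

F to E spans seven letter names (F-G-A-B-C-D-E): a seventh.
A major seventh would be 11 semitones, but F##2 to E#3 is 10 — one semitone narrower, making it a minor seventh.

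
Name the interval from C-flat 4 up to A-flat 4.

C to A spans six letter names (C-D-E-F-G-A): a sixth.
The major sixth spans 9 semitones, and Cb4 to Ab4 is exactly 9 semitones — so this is a major sixth.

M6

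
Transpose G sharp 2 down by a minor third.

E sharp 2

Three letter names down from G: E.
A minor third is 3 semitones; 3 semitones down from G#2 gives E#2.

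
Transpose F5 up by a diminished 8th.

For an octave the letter name doesn't change: still F, an octave up.
A diminished octave spans 11 semitones, so from F5 the target pitch is Fb6.

Fb6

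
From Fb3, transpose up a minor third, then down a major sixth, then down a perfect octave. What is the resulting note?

Cbb2

Fb3 up a minor third → Abb3 (3 semitones).
Abb3 down a major sixth → Cbb3 (9 semitones).
Down a perfect octave from Cbb3: Cbb2 (12 semitones down).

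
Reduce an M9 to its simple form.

major second

Take out an octave (7 from the number): 9 − 7 = 2.
Quality carries through unchanged, so the simple form is a major second.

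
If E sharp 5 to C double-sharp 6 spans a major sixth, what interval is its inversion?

m3

The rule of nine gives the new number: 9 − 6 = 3, so a sixth becomes a third.
Quality inverts too: major becomes minor. That makes the inversion a minor third.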